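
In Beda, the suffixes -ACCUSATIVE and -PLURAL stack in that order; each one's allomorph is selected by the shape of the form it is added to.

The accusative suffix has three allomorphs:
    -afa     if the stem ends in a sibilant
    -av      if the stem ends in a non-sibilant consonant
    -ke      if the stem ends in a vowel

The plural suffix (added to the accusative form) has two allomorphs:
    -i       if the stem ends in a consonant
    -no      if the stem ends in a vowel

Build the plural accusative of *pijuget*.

pijugetavi

The final sound of *pijuget* is /t/, which is a non-sibilant consonant, so the accusative suffix is -av, giving *pijugetav*.
The accusative form *pijugetav*: final sound = /v/, a consonant → -i → *pijugetavi*.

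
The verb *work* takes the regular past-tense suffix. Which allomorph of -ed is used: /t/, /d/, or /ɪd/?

/t/

The stem *work* ends in a voiceless consonant other than /t/.
The -ed suffix is realized as /ɪd/ after /t, d/; as /t/ after other voiceless consonants; and as /d/ after other voiced sounds.
So -ed on *work* is pronounced /t/.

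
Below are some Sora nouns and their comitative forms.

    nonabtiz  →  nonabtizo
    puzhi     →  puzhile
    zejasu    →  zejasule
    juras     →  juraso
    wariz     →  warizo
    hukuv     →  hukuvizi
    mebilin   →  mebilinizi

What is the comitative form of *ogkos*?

Looking at the final sound of each stem: -o when the stem ends in a sibilant (*nonabtiz*, *juras*, *wariz*); -izi when the stem ends in a non-sibilant consonant (*hukuv*, *mebilin*); -le when the stem ends in a vowel (*puzhi*, *zejasu*).
*ogkos* — final sound /s/ (a sibilant) → -o → *ogkoso*.

ogkoso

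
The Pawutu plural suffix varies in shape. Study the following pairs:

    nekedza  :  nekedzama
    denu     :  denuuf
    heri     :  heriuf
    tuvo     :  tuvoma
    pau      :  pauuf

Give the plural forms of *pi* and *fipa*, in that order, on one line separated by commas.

piuf, fipama

The suffix is conditioned by the last vowel: -uf when the last vowel of the stem is a high vowel (*denu*, *heri*, *pau*); -ma when the last vowel of the stem is a non-high vowel (*nekedza*, *tuvo*).
*pi*: last vowel = /i/, a high vowel → -uf → *piuf*.
Since the last vowel of *fipa* is /a/ (a non-high vowel), it takes -ma, giving *fipama*.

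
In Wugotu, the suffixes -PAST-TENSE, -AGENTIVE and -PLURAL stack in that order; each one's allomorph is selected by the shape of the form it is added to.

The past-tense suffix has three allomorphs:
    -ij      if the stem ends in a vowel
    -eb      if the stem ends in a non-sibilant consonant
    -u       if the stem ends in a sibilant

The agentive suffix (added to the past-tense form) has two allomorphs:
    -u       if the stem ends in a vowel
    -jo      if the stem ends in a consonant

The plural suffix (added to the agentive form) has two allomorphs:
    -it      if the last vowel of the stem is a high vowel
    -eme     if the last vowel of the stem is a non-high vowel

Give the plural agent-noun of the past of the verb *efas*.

efasuuit

The final sound of *efas* is /s/, which is a sibilant, so the past-tense suffix is -u, giving *efasu*.
The past-tense form *efasu*: final sound = /u/, a vowel → -u → *efasuu*.
The last vowel of the agentive form *efasuu* is /u/, which is a high vowel, so the plural suffix is -it, giving *efasuuit*.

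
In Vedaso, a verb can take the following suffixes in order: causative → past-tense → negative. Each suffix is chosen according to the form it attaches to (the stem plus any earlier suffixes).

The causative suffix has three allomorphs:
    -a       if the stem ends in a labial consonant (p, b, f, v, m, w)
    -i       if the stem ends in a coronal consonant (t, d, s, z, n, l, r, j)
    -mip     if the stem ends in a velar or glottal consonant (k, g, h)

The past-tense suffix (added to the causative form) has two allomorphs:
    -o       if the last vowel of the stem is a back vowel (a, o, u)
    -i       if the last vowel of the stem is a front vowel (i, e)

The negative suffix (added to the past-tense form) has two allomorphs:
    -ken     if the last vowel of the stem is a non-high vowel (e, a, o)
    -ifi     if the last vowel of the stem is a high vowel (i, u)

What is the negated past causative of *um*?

umaoken

*um* — final consonant /m/ (labial) → -a → *uma*.
The causative form *uma*: last vowel = /a/, a back vowel → -o → *umao*.
The last vowel of the past-tense form *umao* is /o/, which is a non-high vowel, so the negative suffix is -ken, giving *umaoken*.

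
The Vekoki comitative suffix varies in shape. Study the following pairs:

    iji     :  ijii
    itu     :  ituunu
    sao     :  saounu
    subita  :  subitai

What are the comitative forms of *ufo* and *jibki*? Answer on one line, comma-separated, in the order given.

Looking at the last vowel of each stem: -unu when the last vowel of the stem is a rounded vowel (*itu*, *sao*); -i when the last vowel of the stem is an unrounded vowel (*iji*, *subita*).
Since the last vowel of *ufo* is /o/ (a rounded vowel), it takes -unu, giving *ufounu*.
*jibki*: last vowel = /i/, an unrounded vowel → -i → *jibkii*.

ufounu, jibkii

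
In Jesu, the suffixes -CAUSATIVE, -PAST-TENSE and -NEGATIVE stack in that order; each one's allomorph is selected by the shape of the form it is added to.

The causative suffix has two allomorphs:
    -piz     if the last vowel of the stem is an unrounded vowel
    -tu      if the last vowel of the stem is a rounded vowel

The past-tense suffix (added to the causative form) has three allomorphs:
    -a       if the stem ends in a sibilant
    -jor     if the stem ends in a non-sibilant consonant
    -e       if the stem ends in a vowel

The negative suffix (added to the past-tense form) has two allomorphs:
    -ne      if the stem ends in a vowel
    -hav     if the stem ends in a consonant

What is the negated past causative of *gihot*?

The last vowel of *gihot* is /o/, which is a rounded vowel, so the causative suffix is -tu, giving *gihottu*.
The causative form *gihottu* — final sound /u/ (a vowel) → -e → *gihottue*.
The final sound of the past-tense form *gihottue* is /e/, which is a vowel, so the negative suffix is -ne, giving *gihottuene*.

gihottuene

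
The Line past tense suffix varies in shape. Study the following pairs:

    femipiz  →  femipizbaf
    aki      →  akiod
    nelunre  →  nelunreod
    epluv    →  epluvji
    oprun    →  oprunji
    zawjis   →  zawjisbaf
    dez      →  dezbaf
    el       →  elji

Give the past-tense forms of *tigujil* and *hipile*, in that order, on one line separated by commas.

The pattern is sibilance of the final sound: -baf when the stem ends in a sibilant (*femipiz*, *zawjis*, *dez*); -ji when the stem ends in a non-sibilant consonant (*epluv*, *oprun*, *el*); -od when the stem ends in a vowel (*aki*, *nelunre*).
The final sound of *tigujil* is /l/, which is a non-sibilant consonant, so the suffix is -ji, giving *tigujilji*.
The final sound of *hipile* is /e/, which is a vowel, so the suffix is -od, giving *hipileod*.

tigujilji, hipileod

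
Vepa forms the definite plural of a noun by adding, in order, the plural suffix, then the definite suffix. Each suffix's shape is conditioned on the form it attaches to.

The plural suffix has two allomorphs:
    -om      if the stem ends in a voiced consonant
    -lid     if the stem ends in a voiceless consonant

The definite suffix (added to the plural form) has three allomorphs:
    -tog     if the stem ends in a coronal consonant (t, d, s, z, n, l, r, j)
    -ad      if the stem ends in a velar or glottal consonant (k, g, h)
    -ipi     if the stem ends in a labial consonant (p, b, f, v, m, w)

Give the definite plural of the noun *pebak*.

pebaklidtog

Since the final consonant of *pebak* is /k/ (voiceless), it takes -lid, giving *pebaklid*.
The plural form *pebaklid*: final consonant = /d/, coronal → -tog → *pebaklidtog*.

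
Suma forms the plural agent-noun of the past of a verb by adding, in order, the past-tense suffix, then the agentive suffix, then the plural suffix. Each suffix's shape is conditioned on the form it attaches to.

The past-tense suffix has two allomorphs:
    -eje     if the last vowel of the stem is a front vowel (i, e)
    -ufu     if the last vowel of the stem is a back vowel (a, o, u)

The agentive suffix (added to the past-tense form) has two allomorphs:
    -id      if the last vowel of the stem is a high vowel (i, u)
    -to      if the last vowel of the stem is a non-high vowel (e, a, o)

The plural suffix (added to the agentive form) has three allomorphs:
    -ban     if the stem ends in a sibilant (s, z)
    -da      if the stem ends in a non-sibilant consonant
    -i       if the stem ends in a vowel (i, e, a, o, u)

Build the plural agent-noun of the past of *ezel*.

*ezel*: last vowel = /e/, a front vowel → -eje → *ezeleje*.
The past-tense form *ezeleje* — last vowel /e/ (a non-high vowel) → -to → *ezelejeto*.
The agentive form *ezelejeto* — final sound /o/ (a vowel) → -i → *ezelejetoi*.

ezelejetoi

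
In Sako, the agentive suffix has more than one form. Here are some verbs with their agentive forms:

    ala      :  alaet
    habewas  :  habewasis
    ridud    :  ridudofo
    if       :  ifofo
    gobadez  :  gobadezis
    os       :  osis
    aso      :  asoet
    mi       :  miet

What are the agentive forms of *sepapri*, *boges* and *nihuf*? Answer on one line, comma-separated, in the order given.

Looking at the final sound of each stem: -is when the stem ends in a sibilant (*habewas*, *gobadez*, *os*); -ofo when the stem ends in a non-sibilant consonant (*ridud*, *if*); -et when the stem ends in a vowel (*ala*, *aso*, *mi*).
*sepapri* — final sound /i/ (a vowel) → -et → *sepapriet*.
Since the final sound of *boges* is /s/ (a sibilant), it takes -is, giving *bogesis*.
Since the final sound of *nihuf* is /f/ (a non-sibilant consonant), it takes -ofo, giving *nihufofo*.

sepapriet, bogesis, nihufofo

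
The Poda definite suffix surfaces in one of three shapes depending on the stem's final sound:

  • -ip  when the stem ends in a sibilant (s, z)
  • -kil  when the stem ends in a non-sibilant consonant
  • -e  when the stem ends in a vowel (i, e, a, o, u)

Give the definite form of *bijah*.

bijahkil

*bijah*: final sound = /h/, a non-sibilant consonant → -kil → *bijahkil*.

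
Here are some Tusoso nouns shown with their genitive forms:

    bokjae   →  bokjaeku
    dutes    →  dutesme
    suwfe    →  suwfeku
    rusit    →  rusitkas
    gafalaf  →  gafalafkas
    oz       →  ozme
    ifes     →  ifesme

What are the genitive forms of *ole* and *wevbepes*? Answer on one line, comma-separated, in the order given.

Looking at the final sound of each stem: -me when the stem ends in a sibilant (*dutes*, *oz*, *ifes*); -kas when the stem ends in a non-sibilant consonant (*rusit*, *gafalaf*); -ku when the stem ends in a vowel (*bokjae*, *suwfe*).
*ole* — final sound /e/ (a vowel) → -ku → *oleku*.
The final sound of *wevbepes* is /s/, which is a sibilant, so the suffix is -me, giving *wevbepesme*.

oleku, wevbepesme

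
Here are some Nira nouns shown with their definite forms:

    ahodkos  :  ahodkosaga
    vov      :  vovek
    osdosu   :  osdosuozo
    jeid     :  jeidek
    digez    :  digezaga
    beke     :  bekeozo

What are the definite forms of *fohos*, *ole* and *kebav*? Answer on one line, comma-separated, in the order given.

fohosaga, oleozo, kebavek

The alternation tracks the final sound of the stem — -aga when the stem ends in a sibilant (*ahodkos*, *digez*); -ek when the stem ends in a non-sibilant consonant (*vov*, *jeid*); -ozo when the stem ends in a vowel (*osdosu*, *beke*).
The final sound of *fohos* is /s/, which is a sibilant, so the suffix is -aga, giving *fohosaga*.
Since the final sound of *ole* is /e/ (a vowel), it takes -ozo, giving *oleozo*.
*kebav* — final sound /v/ (a non-sibilant consonant) → -ek → *kebavek*.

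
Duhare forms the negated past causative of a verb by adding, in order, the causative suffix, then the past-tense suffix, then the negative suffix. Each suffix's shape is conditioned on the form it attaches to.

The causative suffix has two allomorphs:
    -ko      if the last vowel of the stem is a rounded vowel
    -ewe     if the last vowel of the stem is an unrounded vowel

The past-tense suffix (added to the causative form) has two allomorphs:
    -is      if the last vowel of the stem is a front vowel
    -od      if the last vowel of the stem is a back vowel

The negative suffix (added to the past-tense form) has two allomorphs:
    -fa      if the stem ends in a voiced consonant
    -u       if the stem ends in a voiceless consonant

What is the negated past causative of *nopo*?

nopokoodfa

The last vowel of *nopo* is /o/, which is a rounded vowel, so the causative suffix is -ko, giving *nopoko*.
The last vowel of the causative form *nopoko* is /o/, which is a back vowel, so the past-tense suffix is -od, giving *nopokood*.
Since the final consonant of the past-tense form *nopokood* is /d/ (voiced), it takes -fa, giving *nopokoodfa*.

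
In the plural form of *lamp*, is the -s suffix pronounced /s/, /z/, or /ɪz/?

The stem *lamp* ends in a voiceless non-sibilant consonant.
The plural suffix surfaces as /ɪz/ after sibilants, /s/ after other voiceless consonants, and /z/ after other voiced sounds.
So the plural -s on *lamp* is pronounced /s/.

/s/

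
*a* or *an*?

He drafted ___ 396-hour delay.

a

The indefinite article is chosen by the initial *sound* of the following word, not its spelling.
The number *396* is spoken "three hundred …", beginning with /θriː/ — a consonant sound.
So the article is *a*: He drafted a 396-hour delay.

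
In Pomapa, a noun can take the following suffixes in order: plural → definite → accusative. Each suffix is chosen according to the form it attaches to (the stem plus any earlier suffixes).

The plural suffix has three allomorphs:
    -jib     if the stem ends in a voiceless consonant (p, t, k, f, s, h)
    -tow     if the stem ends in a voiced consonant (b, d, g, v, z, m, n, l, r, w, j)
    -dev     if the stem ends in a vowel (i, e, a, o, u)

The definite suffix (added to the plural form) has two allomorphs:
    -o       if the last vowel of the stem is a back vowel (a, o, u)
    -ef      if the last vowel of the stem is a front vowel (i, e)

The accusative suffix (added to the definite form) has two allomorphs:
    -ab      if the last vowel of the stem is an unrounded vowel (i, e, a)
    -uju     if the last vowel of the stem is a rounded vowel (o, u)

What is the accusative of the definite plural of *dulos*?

dulosjibefab

The final sound of *dulos* is /s/, which is a voiceless consonant, so the plural suffix is -jib, giving *dulosjib*.
The plural form *dulosjib*: last vowel = /i/, a front vowel → -ef → *dulosjibef*.
Since the last vowel of the definite form *dulosjibef* is /e/ (an unrounded vowel), it takes -ab, giving *dulosjibefab*.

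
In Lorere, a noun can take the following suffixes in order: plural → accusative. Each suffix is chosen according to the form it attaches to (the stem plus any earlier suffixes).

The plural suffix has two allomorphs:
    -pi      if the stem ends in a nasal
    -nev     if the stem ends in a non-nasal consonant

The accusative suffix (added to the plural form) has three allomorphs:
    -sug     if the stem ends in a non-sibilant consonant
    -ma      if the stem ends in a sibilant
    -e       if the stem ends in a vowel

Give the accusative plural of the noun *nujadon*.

nujadonpie

Since the final consonant of *nujadon* is /n/ (a nasal), it takes -pi, giving *nujadonpi*.
Since the final sound of the plural form *nujadonpi* is /i/ (a vowel), it takes -e, giving *nujadonpie*.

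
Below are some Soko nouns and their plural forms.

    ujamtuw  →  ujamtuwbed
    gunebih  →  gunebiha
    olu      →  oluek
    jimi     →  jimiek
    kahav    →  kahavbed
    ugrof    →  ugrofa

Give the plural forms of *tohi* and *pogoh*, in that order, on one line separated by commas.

tohiek, pogoha

The alternation tracks the final sound of the stem — -a when the stem ends in a voiceless consonant (*gunebih*, *ugrof*); -bed when the stem ends in a voiced consonant (*ujamtuw*, *kahav*); -ek when the stem ends in a vowel (*olu*, *jimi*).
*tohi* — final sound /i/ (a vowel) → -ek → *tohiek*.
*pogoh* — final sound /h/ (a voiceless consonant) → -a → *pogoha*.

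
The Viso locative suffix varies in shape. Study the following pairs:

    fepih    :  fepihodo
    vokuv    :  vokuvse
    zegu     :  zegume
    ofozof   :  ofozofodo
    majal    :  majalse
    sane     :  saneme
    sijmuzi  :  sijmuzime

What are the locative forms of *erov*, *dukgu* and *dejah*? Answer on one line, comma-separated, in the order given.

The pattern is voicing of the final sound: -odo when the stem ends in a voiceless consonant (*fepih*, *ofozof*); -se when the stem ends in a voiced consonant (*vokuv*, *majal*); -me when the stem ends in a vowel (*zegu*, *sane*, *sijmuzi*).
*erov* — final sound /v/ (a voiced consonant) → -se → *erovse*.
The final sound of *dukgu* is /u/, which is a vowel, so the suffix is -me, giving *dukgume*.
Since the final sound of *dejah* is /h/ (a voiceless consonant), it takes -odo, giving *dejahodo*.

erovse, dukgume, dejahodo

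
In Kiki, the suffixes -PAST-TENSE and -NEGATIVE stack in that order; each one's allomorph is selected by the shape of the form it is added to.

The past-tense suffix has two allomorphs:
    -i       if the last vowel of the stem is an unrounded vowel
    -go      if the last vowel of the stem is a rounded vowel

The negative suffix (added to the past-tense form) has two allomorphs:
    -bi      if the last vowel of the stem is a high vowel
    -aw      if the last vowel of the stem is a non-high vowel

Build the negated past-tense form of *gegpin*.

Since the last vowel of *gegpin* is /i/ (an unrounded vowel), it takes -i, giving *gegpini*.
The past-tense form *gegpini*: last vowel = /i/, a high vowel → -bi → *gegpinibi*.

gegpinibi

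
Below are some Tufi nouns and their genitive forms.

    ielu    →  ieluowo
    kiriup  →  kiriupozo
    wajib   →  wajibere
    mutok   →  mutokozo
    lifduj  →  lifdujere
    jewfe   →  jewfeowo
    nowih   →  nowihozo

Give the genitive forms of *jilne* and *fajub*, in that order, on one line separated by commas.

The pattern is voicing of the final sound: -ozo when the stem ends in a voiceless consonant (*kiriup*, *mutok*, *nowih*); -ere when the stem ends in a voiced consonant (*wajib*, *lifduj*); -owo when the stem ends in a vowel (*ielu*, *jewfe*).
*jilne*: final sound = /e/, a vowel → -owo → *jilneowo*.
Since the final sound of *fajub* is /b/ (a voiced consonant), it takes -ere, giving *fajubere*.

jilneowo, fajubere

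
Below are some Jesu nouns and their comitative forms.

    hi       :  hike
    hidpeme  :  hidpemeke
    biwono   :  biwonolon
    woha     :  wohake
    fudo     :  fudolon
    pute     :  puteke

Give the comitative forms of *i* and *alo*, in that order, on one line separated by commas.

ike, alolon

The alternation tracks the last vowel of the stem — -lon when the last vowel of the stem is a rounded vowel (*biwono*, *fudo*); -ke when the last vowel of the stem is an unrounded vowel (*hi*, *hidpeme*, *woha*, *pute*).
*i*: last vowel = /i/, an unrounded vowel → -ke → *ike*.
*alo* — last vowel /o/ (a rounded vowel) → -lon → *alolon*.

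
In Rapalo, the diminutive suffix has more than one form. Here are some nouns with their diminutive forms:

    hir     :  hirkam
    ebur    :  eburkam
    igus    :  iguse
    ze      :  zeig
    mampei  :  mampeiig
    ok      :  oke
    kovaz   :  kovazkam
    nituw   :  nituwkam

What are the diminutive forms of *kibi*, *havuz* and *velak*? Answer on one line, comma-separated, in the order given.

The pattern is voicing of the final sound: -e when the stem ends in a voiceless consonant (*igus*, *ok*); -kam when the stem ends in a voiced consonant (*hir*, *ebur*, *kovaz*, *nituw*); -ig when the stem ends in a vowel (*ze*, *mampei*).
*kibi*: final sound = /i/, a vowel → -ig → *kibiig*.
Since the final sound of *havuz* is /z/ (a voiced consonant), it takes -kam, giving *havuzkam*.
*velak*: final sound = /k/, a voiceless consonant → -e → *velake*.

kibiig, havuzkam, velake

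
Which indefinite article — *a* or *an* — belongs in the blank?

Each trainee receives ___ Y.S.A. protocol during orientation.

The indefinite article is chosen by the initial *sound* of the following word, not its spelling.
The initialism *Y.S.A.* is read letter by letter; the first letter, Y, is pronounced /waɪ/, which begins with a consonant sound.
So the article is *a*: Each trainee receives a Y.S.A. protocol during orientation.

a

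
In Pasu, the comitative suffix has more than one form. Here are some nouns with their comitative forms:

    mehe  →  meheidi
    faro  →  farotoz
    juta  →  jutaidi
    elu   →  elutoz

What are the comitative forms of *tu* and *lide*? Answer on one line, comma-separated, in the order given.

The alternation tracks the last vowel of the stem — -toz when the last vowel of the stem is a rounded vowel (*faro*, *elu*); -idi when the last vowel of the stem is an unrounded vowel (*mehe*, *juta*).
*tu* — last vowel /u/ (a rounded vowel) → -toz → *tutoz*.
Since the last vowel of *lide* is /e/ (an unrounded vowel), it takes -idi, giving *lideidi*.

tutoz, lideidi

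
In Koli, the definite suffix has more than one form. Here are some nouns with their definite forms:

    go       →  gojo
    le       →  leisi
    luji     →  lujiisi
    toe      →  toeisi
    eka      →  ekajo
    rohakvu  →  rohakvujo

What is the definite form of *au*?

aujo

The alternation tracks the last vowel of the stem — -isi when the last vowel of the stem is a front vowel (*le*, *luji*, *toe*); -jo when the last vowel of the stem is a back vowel (*go*, *eka*, *rohakvu*).
Since the last vowel of *au* is /u/ (a back vowel), it takes -jo, giving *aujo*.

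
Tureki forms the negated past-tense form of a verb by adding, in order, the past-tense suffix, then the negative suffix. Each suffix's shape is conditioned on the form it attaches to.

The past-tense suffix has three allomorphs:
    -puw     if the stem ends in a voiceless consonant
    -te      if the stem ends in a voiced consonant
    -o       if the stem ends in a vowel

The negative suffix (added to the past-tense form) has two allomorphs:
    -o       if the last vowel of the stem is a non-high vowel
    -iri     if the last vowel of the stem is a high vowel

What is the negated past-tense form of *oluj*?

olujteo

Since the final sound of *oluj* is /j/ (a voiced consonant), it takes -te, giving *olujte*.
The past-tense form *olujte* — last vowel /e/ (a non-high vowel) → -o → *olujteo*.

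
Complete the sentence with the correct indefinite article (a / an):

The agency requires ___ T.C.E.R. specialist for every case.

a

The indefinite article is chosen by the initial *sound* of the following word, not its spelling.
The initialism *T.C.E.R.* is read letter by letter; the first letter, T, is pronounced /tiː/, which begins with a consonant sound.
So the article is *a*: The agency requires a T.C.E.R. specialist for every case.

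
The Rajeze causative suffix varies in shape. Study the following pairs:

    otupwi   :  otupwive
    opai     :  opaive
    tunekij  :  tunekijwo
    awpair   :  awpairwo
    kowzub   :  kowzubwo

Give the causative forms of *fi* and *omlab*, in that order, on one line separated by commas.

The pattern is consonant vs. vowel: -wo when the stem ends in a consonant (*tunekij*, *awpair*, *kowzub*); -ve when the stem ends in a vowel (*otupwi*, *opai*).
*fi*: final sound = /i/, a vowel → -ve → *five*.
*omlab* — final sound /b/ (a consonant) → -wo → *omlabwo*.

five, omlabwo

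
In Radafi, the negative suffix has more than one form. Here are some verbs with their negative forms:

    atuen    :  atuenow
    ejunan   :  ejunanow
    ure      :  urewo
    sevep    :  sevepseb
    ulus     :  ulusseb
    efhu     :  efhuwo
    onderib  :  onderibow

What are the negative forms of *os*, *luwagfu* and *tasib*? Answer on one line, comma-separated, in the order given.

osseb, luwagfuwo, tasibow

The pattern is voicing of the final sound: -seb when the stem ends in a voiceless consonant (*sevep*, *ulus*); -ow when the stem ends in a voiced consonant (*atuen*, *ejunan*, *onderib*); -wo when the stem ends in a vowel (*ure*, *efhu*).
*os* — final sound /s/ (a voiceless consonant) → -seb → *osseb*.
The final sound of *luwagfu* is /u/, which is a vowel, so the suffix is -wo, giving *luwagfuwo*.
*tasib*: final sound = /b/, a voiced consonant → -ow → *tasibow*.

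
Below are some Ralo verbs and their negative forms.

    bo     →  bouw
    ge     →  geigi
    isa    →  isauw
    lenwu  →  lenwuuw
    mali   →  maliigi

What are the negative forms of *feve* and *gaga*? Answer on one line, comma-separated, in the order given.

The suffix is conditioned by the last vowel: -igi when the last vowel of the stem is a front vowel (*ge*, *mali*); -uw when the last vowel of the stem is a back vowel (*bo*, *isa*, *lenwu*).
*feve*: last vowel = /e/, a front vowel → -igi → *feveigi*.
*gaga*: last vowel = /a/, a back vowel → -uw → *gagauw*.

feveigi, gagauw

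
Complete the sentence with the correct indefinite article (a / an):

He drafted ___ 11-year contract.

The indefinite article is chosen by the initial *sound* of the following word, not its spelling.
The number *11* is spoken "eleven", beginning with /ɪˈlɛvən/ — a vowel sound.
So the article is *an*: He drafted an 11-year contract.

an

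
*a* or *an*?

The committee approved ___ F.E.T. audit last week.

The indefinite article is chosen by the initial *sound* of the following word, not its spelling.
The initialism *F.E.T.* is read letter by letter; the first letter, F, is pronounced /ɛf/, which begins with a vowel sound.
So the article is *an*: The committee approved an F.E.T. audit last week.

an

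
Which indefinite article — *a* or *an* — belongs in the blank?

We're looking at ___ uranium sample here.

The indefinite article is chosen by the initial *sound* of the following word, not its spelling.
*uranium* begins with the sound /jʊ/ (u pronounced /jʊ/) — a consonant sound.
So the article is *a*: We're looking at a uranium sample here.

a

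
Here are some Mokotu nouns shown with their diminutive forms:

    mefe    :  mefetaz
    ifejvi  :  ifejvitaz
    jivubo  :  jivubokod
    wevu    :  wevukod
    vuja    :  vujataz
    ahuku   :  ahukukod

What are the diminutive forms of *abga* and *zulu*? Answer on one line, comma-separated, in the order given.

abgataz, zulukod

The suffix is conditioned by the last vowel: -kod when the last vowel of the stem is a rounded vowel (*jivubo*, *wevu*, *ahuku*); -taz when the last vowel of the stem is an unrounded vowel (*mefe*, *ifejvi*, *vuja*).
Since the last vowel of *abga* is /a/ (an unrounded vowel), it takes -taz, giving *abgataz*.
*zulu*: last vowel = /u/, a rounded vowel → -kod → *zulukod*.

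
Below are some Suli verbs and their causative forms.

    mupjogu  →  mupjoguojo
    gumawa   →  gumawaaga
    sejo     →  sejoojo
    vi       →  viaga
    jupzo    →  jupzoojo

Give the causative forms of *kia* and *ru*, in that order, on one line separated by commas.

The alternation tracks the last vowel of the stem — -ojo when the last vowel of the stem is a rounded vowel (*mupjogu*, *sejo*, *jupzo*); -aga when the last vowel of the stem is an unrounded vowel (*gumawa*, *vi*).
The last vowel of *kia* is /a/, which is an unrounded vowel, so the suffix is -aga, giving *kiaaga*.
*ru* — last vowel /u/ (a rounded vowel) → -ojo → *ruojo*.

kiaaga, ruojo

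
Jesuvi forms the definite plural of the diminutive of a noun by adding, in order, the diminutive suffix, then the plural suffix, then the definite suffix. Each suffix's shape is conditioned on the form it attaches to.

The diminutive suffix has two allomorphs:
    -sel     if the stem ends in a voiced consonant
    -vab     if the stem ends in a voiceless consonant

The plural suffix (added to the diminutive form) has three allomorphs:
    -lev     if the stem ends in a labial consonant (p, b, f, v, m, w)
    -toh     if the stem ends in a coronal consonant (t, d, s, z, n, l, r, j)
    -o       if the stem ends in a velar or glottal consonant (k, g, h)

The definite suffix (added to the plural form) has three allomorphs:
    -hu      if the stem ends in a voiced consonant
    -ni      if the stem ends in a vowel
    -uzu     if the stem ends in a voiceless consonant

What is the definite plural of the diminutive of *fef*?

*fef*: final consonant = /f/, voiceless → -vab → *fefvab*.
Since the final consonant of the diminutive form *fefvab* is /b/ (labial), it takes -lev, giving *fefvablev*.
The final sound of the plural form *fefvablev* is /v/, which is a voiced consonant, so the definite suffix is -hu, giving *fefvablevhu*.

fefvablevhu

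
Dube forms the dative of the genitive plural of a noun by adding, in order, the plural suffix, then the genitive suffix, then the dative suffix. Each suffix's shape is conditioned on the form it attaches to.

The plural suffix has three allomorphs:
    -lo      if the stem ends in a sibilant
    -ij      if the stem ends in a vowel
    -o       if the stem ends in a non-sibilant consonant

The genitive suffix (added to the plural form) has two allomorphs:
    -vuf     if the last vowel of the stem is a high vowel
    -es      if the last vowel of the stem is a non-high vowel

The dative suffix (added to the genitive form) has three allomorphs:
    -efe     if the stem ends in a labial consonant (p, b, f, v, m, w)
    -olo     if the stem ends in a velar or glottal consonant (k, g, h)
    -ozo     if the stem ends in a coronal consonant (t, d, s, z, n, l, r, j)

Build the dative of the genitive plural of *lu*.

luijvufefe

The final sound of *lu* is /u/, which is a vowel, so the plural suffix is -ij, giving *luij*.
The last vowel of the plural form *luij* is /i/, which is a high vowel, so the genitive suffix is -vuf, giving *luijvuf*.
The genitive form *luijvuf*: final consonant = /f/, labial → -efe → *luijvufefe*.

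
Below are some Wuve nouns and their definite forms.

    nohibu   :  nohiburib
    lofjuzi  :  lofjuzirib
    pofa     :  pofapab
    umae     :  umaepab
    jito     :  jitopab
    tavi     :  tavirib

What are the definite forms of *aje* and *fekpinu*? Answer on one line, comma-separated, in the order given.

ajepab, fekpinurib

Looking at the last vowel of each stem: -rib when the last vowel of the stem is a high vowel (*nohibu*, *lofjuzi*, *tavi*); -pab when the last vowel of the stem is a non-high vowel (*pofa*, *umae*, *jito*).
*aje* — last vowel /e/ (a non-high vowel) → -pab → *ajepab*.
Since the last vowel of *fekpinu* is /u/ (a high vowel), it takes -rib, giving *fekpinurib*.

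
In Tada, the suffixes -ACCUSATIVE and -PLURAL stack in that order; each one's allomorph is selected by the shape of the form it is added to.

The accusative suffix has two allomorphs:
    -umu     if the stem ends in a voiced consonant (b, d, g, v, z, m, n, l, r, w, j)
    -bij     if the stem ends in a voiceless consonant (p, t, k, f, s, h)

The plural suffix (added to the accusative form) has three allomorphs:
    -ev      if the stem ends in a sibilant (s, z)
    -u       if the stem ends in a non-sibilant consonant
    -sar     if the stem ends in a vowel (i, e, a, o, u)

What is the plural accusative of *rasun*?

*rasun*: final consonant = /n/, voiced → -umu → *rasunumu*.
The final sound of the accusative form *rasunumu* is /u/, which is a vowel, so the plural suffix is -sar, giving *rasunumusar*.

rasunumusar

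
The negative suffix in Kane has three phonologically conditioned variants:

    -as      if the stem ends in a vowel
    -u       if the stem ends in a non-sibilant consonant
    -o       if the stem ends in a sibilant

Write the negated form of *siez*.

Since the final sound of *siez* is /z/ (a sibilant), it takes -o, giving *siezo*.

siezo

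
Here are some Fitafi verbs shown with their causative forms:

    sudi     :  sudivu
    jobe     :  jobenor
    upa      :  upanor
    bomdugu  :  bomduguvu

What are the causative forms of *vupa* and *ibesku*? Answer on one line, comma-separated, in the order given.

vupanor, ibeskuvu

The suffix is conditioned by the last vowel: -vu when the last vowel of the stem is a high vowel (*sudi*, *bomdugu*); -nor when the last vowel of the stem is a non-high vowel (*jobe*, *upa*).
Since the last vowel of *vupa* is /a/ (a non-high vowel), it takes -nor, giving *vupanor*.
*ibesku* — last vowel /u/ (a high vowel) → -vu → *ibeskuvu*.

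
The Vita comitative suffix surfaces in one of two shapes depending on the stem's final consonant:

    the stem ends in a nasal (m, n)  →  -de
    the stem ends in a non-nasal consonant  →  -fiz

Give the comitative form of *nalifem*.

nalifemde

The final consonant of *nalifem* is /m/, which is a nasal, so the suffix is -de, giving *nalifemde*.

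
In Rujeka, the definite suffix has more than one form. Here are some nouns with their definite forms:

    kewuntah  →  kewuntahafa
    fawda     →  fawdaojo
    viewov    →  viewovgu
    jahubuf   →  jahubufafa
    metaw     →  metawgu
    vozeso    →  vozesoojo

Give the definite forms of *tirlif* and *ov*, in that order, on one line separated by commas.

The pattern is voicing of the final sound: -afa when the stem ends in a voiceless consonant (*kewuntah*, *jahubuf*); -gu when the stem ends in a voiced consonant (*viewov*, *metaw*); -ojo when the stem ends in a vowel (*fawda*, *vozeso*).
*tirlif*: final sound = /f/, a voiceless consonant → -afa → *tirlifafa*.
*ov*: final sound = /v/, a voiced consonant → -gu → *ovgu*.

tirlifafa, ovgu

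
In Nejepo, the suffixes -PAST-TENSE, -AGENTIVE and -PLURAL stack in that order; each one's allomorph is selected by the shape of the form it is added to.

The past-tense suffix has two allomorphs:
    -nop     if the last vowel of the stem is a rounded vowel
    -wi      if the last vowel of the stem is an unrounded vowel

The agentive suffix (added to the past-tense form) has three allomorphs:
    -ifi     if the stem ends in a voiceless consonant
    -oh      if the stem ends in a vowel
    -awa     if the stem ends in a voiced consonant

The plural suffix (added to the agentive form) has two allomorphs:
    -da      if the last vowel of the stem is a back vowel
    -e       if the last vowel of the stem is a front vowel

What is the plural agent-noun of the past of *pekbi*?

pekbiwiohda

The last vowel of *pekbi* is /i/, which is an unrounded vowel, so the past-tense suffix is -wi, giving *pekbiwi*.
The past-tense form *pekbiwi* — final sound /i/ (a vowel) → -oh → *pekbiwioh*.
The last vowel of the agentive form *pekbiwioh* is /o/, which is a back vowel, so the plural suffix is -da, giving *pekbiwiohda*.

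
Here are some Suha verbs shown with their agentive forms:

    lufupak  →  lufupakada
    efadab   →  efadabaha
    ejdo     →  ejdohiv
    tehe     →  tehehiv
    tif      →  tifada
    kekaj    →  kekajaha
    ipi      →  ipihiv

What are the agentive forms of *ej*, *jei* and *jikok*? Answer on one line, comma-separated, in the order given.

ejaha, jeihiv, jikokada

Looking at the final sound of each stem: -ada when the stem ends in a voiceless consonant (*lufupak*, *tif*); -aha when the stem ends in a voiced consonant (*efadab*, *kekaj*); -hiv when the stem ends in a vowel (*ejdo*, *tehe*, *ipi*).
The final sound of *ej* is /j/, which is a voiced consonant, so the suffix is -aha, giving *ejaha*.
The final sound of *jei* is /i/, which is a vowel, so the suffix is -hiv, giving *jeihiv*.
Since the final sound of *jikok* is /k/ (a voiceless consonant), it takes -ada, giving *jikokada*.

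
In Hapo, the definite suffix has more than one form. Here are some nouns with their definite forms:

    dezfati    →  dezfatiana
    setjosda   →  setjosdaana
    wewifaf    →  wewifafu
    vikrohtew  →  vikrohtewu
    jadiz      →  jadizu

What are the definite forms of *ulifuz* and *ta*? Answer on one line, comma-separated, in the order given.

Looking at the final sound of each stem: -u when the stem ends in a consonant (*wewifaf*, *vikrohtew*, *jadiz*); -ana when the stem ends in a vowel (*dezfati*, *setjosda*).
*ulifuz* — final sound /z/ (a consonant) → -u → *ulifuzu*.
*ta*: final sound = /a/, a vowel → -ana → *taana*.

ulifuzu, taana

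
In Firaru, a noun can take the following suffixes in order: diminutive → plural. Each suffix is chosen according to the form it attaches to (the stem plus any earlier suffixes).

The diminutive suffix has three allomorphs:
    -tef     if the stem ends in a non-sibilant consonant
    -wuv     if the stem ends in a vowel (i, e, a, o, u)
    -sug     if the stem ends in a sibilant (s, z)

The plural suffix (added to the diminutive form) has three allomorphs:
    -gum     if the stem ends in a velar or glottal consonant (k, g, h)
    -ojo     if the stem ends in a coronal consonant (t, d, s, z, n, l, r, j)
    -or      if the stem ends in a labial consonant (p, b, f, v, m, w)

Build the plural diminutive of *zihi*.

zihiwuvor

*zihi*: final sound = /i/, a vowel → -wuv → *zihiwuv*.
Since the final consonant of the diminutive form *zihiwuv* is /v/ (labial), it takes -or, giving *zihiwuvor*.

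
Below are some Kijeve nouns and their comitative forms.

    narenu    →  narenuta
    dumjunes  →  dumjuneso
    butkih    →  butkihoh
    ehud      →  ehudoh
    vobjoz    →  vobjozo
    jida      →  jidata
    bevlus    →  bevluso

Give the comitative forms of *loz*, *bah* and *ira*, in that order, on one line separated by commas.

lozo, bahoh, irata

The alternation tracks the final sound of the stem — -o when the stem ends in a sibilant (*dumjunes*, *vobjoz*, *bevlus*); -oh when the stem ends in a non-sibilant consonant (*butkih*, *ehud*); -ta when the stem ends in a vowel (*narenu*, *jida*).
The final sound of *loz* is /z/, which is a sibilant, so the suffix is -o, giving *lozo*.
*bah*: final sound = /h/, a non-sibilant consonant → -oh → *bahoh*.
Since the final sound of *ira* is /a/ (a vowel), it takes -ta, giving *irata*.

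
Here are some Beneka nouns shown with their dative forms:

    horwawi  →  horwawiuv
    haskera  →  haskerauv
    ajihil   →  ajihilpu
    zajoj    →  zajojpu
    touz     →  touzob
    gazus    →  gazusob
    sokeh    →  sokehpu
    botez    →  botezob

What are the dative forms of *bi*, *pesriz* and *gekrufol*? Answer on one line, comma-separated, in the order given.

biuv, pesrizob, gekrufolpu

Looking at the final sound of each stem: -ob when the stem ends in a sibilant (*touz*, *gazus*, *botez*); -pu when the stem ends in a non-sibilant consonant (*ajihil*, *zajoj*, *sokeh*); -uv when the stem ends in a vowel (*horwawi*, *haskera*).
Since the final sound of *bi* is /i/ (a vowel), it takes -uv, giving *biuv*.
The final sound of *pesriz* is /z/, which is a sibilant, so the suffix is -ob, giving *pesrizob*.
Since the final sound of *gekrufol* is /l/ (a non-sibilant consonant), it takes -pu, giving *gekrufolpu*.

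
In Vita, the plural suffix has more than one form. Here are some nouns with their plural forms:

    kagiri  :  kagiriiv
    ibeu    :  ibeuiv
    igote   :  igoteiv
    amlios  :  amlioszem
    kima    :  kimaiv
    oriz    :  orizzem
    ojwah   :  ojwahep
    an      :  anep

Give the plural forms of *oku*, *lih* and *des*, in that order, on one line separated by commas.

okuiv, lihep, deszem

The alternation tracks the final sound of the stem — -zem when the stem ends in a sibilant (*amlios*, *oriz*); -ep when the stem ends in a non-sibilant consonant (*ojwah*, *an*); -iv when the stem ends in a vowel (*kagiri*, *ibeu*, *igote*, *kima*).
Since the final sound of *oku* is /u/ (a vowel), it takes -iv, giving *okuiv*.
Since the final sound of *lih* is /h/ (a non-sibilant consonant), it takes -ep, giving *lihep*.
*des* — final sound /s/ (a sibilant) → -zem → *deszem*.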